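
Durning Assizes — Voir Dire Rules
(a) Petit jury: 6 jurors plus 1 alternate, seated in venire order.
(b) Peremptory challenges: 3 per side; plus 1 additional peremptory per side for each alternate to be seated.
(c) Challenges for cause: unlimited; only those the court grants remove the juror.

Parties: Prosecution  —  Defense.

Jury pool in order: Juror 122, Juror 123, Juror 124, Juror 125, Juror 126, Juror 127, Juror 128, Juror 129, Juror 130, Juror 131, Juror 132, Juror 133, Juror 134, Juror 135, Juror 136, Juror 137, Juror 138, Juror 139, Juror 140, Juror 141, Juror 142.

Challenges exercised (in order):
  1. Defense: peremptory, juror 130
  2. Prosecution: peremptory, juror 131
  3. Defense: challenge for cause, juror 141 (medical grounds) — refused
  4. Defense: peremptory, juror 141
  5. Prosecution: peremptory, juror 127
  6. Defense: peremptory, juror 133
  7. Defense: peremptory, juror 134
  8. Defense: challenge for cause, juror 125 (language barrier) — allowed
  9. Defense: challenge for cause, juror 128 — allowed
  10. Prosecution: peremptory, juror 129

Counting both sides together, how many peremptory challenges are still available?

1

Prosecution allotment: 3 base + 1 × 1 alternate = 4. Defense allotment: 3 base + 1 × 1 alternate = 4.
Prosecution peremptories used: #131, #127, #129 — 3.
Defense peremptories used: #130, #141, #133, #134 — 4 (for-cause on #141, #125, #128 don't count).
Remaining: (4 − 3) + (4 − 4) = 1.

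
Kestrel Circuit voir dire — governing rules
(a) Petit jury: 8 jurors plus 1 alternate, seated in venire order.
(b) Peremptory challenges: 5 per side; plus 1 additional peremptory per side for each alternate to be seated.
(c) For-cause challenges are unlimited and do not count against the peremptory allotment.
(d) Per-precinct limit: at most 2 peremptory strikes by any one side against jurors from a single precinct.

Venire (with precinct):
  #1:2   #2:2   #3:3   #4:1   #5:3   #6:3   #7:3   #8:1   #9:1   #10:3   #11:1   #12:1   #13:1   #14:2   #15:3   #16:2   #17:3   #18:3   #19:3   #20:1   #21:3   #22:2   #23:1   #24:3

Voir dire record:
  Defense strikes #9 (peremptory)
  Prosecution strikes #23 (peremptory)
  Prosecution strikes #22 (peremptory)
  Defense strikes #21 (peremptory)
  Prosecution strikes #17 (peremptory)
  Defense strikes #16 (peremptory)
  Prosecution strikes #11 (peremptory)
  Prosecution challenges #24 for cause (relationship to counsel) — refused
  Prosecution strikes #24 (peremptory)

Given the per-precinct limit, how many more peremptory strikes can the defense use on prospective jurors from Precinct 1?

1

Defense peremptories so far: #9, #21, #16 — 3 of 6 used, 3 left overall.
Against Precinct 1: #9 — 1 used; per-precinct cap 2 leaves 1.
Binding limit: min(3, 1) = 1.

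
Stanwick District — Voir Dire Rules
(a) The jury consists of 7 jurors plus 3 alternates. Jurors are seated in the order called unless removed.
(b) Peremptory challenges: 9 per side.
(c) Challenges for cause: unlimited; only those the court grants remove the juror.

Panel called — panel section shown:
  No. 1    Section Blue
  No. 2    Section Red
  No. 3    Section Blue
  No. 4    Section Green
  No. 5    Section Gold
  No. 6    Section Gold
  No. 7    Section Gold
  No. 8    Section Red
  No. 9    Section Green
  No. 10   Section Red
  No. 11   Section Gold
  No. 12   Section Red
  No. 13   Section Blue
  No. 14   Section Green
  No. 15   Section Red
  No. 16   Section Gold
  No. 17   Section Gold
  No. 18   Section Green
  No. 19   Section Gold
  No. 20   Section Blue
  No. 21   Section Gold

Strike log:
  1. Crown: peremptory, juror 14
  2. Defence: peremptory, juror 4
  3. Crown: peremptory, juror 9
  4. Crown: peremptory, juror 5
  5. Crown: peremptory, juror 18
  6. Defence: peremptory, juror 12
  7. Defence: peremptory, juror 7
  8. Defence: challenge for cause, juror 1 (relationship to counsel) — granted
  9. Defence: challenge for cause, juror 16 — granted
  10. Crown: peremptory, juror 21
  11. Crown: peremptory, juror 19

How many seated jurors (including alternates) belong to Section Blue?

Removed: #1, #4, #5, #7, #9, #12, #14, #16, #18, #19, #21.
Seated (10 incl. alternates): #2, #3, #6, #8, #10, #11, #13, #15, #17, #20.
Of those, in Section Blue: #3, #13, #20 → 3.

3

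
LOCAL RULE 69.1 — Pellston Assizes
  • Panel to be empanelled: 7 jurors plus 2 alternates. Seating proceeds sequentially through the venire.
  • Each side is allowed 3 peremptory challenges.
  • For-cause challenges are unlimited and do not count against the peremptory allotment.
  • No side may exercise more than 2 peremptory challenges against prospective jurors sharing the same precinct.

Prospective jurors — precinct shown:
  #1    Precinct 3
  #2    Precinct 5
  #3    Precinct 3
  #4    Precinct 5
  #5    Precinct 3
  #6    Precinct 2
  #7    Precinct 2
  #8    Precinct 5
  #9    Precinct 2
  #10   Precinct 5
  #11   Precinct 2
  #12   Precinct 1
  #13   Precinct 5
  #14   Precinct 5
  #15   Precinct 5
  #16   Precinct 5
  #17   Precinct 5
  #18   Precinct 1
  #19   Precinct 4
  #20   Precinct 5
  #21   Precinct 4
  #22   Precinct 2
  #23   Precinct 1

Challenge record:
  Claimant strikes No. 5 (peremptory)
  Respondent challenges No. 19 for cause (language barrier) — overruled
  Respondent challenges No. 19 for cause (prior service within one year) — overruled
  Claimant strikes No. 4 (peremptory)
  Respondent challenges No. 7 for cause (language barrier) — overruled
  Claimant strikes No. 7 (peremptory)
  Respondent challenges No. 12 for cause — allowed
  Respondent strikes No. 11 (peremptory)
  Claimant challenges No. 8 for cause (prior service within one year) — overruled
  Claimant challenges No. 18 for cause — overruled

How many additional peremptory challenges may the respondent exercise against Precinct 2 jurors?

Respondent peremptories so far: #11 — 1 of 3 used, 2 left overall.
Against Precinct 2: #11 — 1 used; per-precinct cap 2 leaves 1.
Binding limit: min(2, 1) = 1.

1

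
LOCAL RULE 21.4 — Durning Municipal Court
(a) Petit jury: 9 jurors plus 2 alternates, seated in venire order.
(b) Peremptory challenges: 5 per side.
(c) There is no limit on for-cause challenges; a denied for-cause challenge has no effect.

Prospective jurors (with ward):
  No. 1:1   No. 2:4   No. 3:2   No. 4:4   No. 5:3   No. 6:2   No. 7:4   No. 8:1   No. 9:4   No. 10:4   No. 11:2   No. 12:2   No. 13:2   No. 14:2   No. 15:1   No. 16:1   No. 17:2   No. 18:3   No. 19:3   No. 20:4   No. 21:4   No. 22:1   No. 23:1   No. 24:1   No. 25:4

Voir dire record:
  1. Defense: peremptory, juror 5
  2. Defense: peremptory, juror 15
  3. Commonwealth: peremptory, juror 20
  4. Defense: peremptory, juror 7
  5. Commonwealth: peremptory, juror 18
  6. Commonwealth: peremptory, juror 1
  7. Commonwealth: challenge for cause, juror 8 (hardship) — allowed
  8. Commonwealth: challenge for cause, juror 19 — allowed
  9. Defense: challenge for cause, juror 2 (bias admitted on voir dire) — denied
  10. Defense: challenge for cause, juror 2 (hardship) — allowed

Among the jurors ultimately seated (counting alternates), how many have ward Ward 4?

Removed: #1, #2, #5, #7, #8, #15, #18, #19, #20.
Seated (11 incl. alternates): #3, #4, #6, #9, #10, #11, #12, #13, #14, #16, #17.
Of those, in Ward 4: #4, #9, #10 → 3.

3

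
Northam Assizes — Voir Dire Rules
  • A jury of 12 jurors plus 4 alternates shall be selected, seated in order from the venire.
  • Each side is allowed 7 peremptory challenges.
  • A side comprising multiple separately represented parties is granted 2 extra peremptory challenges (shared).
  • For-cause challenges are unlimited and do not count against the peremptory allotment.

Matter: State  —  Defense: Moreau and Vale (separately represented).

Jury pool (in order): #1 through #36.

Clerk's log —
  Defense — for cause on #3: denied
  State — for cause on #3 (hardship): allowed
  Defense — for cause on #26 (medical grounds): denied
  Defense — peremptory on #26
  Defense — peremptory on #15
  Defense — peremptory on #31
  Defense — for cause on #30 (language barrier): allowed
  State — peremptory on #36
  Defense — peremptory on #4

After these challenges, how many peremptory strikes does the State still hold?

State allotment: 7.
State peremptories used: #36 — 1 (the for-cause on #3 doesn't count).
Remaining: 7 − 1 = 6.

6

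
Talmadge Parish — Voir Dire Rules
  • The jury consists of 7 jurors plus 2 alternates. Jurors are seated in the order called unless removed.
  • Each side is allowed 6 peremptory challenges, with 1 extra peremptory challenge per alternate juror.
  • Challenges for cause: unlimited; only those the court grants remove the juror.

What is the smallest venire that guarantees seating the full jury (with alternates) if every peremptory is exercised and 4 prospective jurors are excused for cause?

29

Seats to fill: 7 + 2 alternates = 9.
Peremptories: 6 + 1×2 = 8 per side × 2 sides = 16.
For-cause removals: 4.
Minimum venire: 9 + 16 + 4 = 29.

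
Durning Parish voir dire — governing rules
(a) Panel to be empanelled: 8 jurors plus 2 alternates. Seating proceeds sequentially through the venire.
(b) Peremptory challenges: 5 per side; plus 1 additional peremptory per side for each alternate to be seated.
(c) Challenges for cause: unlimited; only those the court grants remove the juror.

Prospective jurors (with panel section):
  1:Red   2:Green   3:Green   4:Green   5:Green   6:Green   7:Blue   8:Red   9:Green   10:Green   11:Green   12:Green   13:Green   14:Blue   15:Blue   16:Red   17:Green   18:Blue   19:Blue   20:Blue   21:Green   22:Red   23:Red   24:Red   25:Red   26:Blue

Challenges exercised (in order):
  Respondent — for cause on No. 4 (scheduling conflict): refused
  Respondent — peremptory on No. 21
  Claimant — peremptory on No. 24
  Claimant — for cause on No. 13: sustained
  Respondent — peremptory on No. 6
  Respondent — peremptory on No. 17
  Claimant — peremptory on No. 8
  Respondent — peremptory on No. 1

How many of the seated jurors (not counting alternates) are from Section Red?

0

Removed: #1, #6, #8, #13, #17, #21, #24.
Seated jurors 1–8: #2, #3, #4, #5, #7, #9, #10, #11 (alternates #12, #14 not counted).
None of those are in Section Red → 0.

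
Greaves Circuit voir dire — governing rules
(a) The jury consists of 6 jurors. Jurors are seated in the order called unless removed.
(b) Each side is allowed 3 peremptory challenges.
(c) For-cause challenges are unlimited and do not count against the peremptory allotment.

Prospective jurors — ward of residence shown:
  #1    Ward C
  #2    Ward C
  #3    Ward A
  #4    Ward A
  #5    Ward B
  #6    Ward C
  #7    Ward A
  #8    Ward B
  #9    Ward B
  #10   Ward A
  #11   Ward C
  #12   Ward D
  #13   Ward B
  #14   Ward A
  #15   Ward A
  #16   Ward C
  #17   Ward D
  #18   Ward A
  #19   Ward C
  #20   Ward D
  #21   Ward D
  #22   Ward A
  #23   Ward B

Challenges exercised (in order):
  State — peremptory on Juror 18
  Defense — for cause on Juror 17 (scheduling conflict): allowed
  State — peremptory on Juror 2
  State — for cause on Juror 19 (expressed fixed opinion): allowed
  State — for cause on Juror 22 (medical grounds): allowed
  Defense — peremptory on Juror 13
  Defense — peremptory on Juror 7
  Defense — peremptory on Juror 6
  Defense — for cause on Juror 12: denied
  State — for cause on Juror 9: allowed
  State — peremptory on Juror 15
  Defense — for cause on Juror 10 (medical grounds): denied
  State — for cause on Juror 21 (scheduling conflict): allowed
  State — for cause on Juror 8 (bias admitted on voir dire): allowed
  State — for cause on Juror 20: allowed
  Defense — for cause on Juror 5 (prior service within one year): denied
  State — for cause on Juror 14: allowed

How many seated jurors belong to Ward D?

Removed: #2, #6, #7, #8, #9, #13, #14, #15, #17, #18, #19, #20, #21, #22.
Seated jurors 1–6: #1, #3, #4, #5, #10, #11.
None of those are in Ward D → 0.

0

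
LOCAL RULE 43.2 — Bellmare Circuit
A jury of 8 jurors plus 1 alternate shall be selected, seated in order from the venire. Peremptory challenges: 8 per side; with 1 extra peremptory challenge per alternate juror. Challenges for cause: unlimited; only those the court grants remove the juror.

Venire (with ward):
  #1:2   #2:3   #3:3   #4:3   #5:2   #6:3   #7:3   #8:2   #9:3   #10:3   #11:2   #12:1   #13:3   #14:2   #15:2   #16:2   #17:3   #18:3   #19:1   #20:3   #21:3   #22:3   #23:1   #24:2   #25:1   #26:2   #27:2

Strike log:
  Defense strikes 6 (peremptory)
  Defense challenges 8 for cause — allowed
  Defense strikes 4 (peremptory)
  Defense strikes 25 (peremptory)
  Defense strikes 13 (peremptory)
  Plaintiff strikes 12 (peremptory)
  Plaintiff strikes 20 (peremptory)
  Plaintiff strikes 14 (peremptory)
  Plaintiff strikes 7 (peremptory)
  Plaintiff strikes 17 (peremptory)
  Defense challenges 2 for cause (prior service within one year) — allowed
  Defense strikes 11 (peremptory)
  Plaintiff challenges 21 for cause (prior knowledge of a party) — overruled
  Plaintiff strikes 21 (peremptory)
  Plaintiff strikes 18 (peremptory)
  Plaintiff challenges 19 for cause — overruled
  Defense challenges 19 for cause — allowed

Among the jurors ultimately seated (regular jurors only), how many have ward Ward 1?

Removed: #2, #4, #6, #7, #8, #11, #12, #13, #14, #17, #18, #19, #20, #21, #25.
Seated jurors 1–8: #1, #3, #5, #9, #10, #15, #16, #22 (alternates #23 not counted).
None of those are in Ward 1 → 0.

0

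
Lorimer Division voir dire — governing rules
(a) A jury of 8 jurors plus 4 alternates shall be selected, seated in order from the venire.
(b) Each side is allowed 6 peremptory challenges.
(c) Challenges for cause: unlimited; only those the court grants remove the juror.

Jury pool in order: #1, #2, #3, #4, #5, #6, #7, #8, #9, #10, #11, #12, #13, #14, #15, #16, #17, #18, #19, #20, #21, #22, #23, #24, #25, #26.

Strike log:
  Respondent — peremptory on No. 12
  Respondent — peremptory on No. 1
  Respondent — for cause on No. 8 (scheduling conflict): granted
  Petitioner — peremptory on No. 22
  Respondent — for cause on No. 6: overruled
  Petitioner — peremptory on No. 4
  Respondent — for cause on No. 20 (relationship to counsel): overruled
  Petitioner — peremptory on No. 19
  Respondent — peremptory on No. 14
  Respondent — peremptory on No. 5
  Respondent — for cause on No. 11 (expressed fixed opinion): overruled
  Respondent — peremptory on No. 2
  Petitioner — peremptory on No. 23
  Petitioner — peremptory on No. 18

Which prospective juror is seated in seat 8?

15

Removed: #1, #2, #4, #5, #8, #12, #14, #18, #19, #22, #23. (#6, #11, #20 stay — for-cause denied.)
Seating in order: seats 1–8 → #3, #6, #7, #9, #10, #11, #13, #15; alternates → #16, #17, #20, #21.
So seat 8 is #15.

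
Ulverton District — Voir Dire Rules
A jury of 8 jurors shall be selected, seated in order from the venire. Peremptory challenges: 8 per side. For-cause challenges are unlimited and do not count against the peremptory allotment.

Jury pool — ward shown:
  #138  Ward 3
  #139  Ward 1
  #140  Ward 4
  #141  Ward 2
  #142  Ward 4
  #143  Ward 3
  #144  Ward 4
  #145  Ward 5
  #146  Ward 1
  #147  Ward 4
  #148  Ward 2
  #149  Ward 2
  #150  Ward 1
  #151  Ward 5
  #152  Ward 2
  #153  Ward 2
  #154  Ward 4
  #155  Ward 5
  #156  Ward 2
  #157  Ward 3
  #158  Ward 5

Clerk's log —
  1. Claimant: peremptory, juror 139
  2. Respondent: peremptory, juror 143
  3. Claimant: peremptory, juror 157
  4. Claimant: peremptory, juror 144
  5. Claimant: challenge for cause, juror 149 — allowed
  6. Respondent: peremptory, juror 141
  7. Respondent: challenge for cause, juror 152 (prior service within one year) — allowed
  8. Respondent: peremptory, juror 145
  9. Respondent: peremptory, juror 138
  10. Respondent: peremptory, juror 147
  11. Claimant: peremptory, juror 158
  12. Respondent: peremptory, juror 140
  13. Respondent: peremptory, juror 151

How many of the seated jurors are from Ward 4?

2

Removed: #138, #139, #140, #141, #143, #144, #145, #147, #149, #151, #152, #157, #158.
Seated jurors 1–8: #142, #146, #148, #150, #153, #154, #155, #156.
Of those, in Ward 4: #142, #154 → 2.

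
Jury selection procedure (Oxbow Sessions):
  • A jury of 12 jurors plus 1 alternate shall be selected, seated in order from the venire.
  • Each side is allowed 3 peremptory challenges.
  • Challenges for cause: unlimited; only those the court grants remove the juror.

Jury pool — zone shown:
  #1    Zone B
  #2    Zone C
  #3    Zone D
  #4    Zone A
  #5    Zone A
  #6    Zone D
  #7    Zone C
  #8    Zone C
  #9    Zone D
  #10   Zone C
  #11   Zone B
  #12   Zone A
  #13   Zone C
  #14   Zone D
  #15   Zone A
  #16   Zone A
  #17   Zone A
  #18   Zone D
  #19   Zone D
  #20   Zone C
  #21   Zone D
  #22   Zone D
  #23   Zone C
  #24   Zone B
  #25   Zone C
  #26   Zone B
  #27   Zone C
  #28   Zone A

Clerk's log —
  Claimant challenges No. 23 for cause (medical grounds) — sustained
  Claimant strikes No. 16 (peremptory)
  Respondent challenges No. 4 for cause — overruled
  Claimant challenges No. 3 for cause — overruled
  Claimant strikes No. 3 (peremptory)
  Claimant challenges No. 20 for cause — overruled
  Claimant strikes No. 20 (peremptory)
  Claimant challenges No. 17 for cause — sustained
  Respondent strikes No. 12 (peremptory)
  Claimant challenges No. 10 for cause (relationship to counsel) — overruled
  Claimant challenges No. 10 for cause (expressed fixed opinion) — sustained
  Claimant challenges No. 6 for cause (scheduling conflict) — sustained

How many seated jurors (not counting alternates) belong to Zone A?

Removed: #3, #6, #10, #12, #16, #17, #20, #23.
Seated jurors 1–12: #1, #2, #4, #5, #7, #8, #9, #11, #13, #14, #15, #18 (alternates #19 not counted).
Of those, in Zone A: #4, #5, #15 → 3.

3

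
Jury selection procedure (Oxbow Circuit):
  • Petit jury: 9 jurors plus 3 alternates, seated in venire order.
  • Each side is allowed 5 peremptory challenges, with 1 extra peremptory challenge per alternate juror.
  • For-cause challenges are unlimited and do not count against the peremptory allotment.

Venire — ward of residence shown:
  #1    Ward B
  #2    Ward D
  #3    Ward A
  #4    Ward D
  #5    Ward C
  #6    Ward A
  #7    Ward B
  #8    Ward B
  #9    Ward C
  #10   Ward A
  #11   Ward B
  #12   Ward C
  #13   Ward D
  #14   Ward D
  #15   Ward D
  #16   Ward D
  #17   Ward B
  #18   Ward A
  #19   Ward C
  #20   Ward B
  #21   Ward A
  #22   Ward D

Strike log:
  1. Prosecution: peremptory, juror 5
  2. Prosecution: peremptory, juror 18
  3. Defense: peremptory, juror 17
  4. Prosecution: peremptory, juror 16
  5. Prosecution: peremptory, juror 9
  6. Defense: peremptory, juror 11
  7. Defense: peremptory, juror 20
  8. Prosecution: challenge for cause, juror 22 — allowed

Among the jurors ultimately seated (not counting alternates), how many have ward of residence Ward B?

Removed: #5, #9, #11, #16, #17, #18, #20, #22.
Seated jurors 1–9: #1, #2, #3, #4, #6, #7, #8, #10, #12 (alternates #13, #14, #15 not counted).
Of those, in Ward B: #1, #7, #8 → 3.

3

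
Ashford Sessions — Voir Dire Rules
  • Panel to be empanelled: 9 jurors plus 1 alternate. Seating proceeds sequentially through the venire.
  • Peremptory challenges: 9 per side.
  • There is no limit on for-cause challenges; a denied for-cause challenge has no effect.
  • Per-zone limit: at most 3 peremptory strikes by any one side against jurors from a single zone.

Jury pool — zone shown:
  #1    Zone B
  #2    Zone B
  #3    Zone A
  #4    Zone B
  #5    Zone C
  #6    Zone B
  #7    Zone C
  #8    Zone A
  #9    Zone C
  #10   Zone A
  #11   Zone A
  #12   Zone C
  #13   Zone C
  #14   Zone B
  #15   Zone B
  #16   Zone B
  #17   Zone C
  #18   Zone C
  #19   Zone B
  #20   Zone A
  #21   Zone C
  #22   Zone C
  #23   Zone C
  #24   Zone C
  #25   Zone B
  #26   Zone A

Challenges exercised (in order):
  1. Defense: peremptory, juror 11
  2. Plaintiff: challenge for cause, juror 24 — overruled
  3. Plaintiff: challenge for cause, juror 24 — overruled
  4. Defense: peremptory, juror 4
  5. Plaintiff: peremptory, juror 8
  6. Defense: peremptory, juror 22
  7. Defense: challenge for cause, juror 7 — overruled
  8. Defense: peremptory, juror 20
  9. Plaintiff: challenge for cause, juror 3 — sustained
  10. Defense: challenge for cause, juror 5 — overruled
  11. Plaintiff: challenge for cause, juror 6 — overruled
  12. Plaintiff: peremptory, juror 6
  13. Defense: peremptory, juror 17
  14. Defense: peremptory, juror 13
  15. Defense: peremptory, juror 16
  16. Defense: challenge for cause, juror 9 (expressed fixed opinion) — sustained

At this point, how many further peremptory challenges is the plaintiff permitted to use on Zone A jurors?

Plaintiff peremptories so far: #8, #6 — 2 of 9 used, 7 left overall.
Against Zone A: #8 — 1 used; per-zone cap 3 leaves 2.
Binding limit: min(7, 2) = 2.

2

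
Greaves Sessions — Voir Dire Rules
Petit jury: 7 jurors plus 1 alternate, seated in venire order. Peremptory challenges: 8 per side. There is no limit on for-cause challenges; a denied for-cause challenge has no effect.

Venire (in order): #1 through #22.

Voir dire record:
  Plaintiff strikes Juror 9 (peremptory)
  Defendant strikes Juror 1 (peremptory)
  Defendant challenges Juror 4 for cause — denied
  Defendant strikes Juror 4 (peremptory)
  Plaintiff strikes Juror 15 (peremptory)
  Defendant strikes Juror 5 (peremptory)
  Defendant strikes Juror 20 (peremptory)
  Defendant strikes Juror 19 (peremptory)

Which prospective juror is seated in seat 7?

Removed: #1, #4, #5, #9, #15, #19, #20.
Seating in order: seats 1–7 → #2, #3, #6, #7, #8, #10, #11; alternates → #12.
So seat 7 is #11.

11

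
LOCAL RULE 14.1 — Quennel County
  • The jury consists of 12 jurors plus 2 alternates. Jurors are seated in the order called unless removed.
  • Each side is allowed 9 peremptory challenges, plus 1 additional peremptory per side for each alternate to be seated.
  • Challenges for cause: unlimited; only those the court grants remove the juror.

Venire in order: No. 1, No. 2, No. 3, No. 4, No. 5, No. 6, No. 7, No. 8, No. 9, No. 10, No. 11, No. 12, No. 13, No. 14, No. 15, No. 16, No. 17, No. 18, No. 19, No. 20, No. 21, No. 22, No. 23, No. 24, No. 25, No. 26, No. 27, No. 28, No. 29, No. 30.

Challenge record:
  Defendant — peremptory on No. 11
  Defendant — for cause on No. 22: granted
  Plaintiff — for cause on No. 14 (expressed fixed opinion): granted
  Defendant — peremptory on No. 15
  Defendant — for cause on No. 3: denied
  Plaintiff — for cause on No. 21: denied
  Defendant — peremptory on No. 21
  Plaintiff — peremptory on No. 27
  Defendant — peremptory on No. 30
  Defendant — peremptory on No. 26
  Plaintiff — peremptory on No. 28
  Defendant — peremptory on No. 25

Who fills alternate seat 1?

16

Removed: #11, #14, #15, #21, #22, #25, #26, #27, #28, #30. (#3 stays — for-cause denied.)
Filling seats in venire order through position 13: #1, #2, #3, #4, #5, #6, #7, #8, #9, #10, #12, #13, #16.
So alternate 1 is #16.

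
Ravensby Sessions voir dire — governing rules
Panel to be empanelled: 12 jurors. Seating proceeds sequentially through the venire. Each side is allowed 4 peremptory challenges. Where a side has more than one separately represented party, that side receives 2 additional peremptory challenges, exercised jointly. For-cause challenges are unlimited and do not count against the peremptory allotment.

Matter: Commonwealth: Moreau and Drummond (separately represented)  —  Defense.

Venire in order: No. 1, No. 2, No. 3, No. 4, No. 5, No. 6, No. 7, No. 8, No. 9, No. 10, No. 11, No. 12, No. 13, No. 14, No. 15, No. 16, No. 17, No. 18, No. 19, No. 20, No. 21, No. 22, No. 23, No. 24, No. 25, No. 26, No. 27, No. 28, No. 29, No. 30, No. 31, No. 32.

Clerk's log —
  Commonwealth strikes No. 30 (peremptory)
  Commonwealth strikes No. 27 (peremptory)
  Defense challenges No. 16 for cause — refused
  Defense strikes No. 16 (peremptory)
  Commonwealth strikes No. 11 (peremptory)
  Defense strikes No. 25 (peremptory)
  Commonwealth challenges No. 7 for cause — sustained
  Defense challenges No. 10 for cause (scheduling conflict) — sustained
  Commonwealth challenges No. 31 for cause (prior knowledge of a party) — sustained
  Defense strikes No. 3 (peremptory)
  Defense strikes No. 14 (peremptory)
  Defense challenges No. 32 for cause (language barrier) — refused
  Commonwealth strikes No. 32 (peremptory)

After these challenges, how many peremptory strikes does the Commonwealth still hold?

Commonwealth allotment: 4 base + 2 multi-party = 6.
Commonwealth peremptories used: #30, #27, #11, #32 — 4 (for-cause on #7, #31 don't count).
Remaining: 6 − 4 = 2.

2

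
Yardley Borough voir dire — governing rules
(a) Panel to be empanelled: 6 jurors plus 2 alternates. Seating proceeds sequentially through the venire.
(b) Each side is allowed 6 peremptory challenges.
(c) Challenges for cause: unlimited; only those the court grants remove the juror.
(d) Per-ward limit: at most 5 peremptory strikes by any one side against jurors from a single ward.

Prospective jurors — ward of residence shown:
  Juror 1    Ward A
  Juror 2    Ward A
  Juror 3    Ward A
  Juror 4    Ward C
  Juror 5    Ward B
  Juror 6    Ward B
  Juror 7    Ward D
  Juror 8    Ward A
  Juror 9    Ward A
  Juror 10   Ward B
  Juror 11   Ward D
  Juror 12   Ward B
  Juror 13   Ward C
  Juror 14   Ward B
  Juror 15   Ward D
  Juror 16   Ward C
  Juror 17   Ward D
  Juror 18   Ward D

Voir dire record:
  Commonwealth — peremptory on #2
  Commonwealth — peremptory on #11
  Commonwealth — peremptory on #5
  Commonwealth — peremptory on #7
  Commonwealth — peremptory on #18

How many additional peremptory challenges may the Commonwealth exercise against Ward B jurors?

1

Commonwealth peremptories so far: #2, #11, #5, #7, #18 — 5 of 6 used, 1 left overall.
Against Ward B: #5 — 1 used; per-ward cap 5 leaves 4.
Binding limit: min(1, 4) = 1.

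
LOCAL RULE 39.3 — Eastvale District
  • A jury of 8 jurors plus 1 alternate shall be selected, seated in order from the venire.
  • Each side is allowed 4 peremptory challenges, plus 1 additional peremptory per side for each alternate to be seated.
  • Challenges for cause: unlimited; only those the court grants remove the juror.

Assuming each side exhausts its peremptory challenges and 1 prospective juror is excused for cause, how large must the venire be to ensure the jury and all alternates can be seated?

Seats to fill: 8 + 1 alternates = 9.
Peremptories: 4 + 1×1 = 5 per side × 2 sides = 10.
For-cause removals: 1.
Minimum venire: 9 + 10 + 1 = 20.

20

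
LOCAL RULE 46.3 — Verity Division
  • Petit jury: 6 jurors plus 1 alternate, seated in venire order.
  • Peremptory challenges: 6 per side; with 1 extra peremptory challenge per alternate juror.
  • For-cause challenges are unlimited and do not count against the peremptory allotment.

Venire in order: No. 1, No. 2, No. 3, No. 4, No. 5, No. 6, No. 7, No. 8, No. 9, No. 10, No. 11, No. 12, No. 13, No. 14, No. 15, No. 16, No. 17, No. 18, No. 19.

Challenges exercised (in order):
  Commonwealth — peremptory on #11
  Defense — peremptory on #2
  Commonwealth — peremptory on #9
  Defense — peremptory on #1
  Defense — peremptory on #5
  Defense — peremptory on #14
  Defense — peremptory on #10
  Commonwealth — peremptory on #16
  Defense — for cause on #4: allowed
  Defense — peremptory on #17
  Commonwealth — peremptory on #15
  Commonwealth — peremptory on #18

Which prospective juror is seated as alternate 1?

Removed: #1, #2, #4, #5, #9, #10, #11, #14, #15, #16, #17, #18.
Seating in order: seats 1–6 → #3, #6, #7, #8, #12, #13; alternates → #19.
So alternate 1 is #19.

19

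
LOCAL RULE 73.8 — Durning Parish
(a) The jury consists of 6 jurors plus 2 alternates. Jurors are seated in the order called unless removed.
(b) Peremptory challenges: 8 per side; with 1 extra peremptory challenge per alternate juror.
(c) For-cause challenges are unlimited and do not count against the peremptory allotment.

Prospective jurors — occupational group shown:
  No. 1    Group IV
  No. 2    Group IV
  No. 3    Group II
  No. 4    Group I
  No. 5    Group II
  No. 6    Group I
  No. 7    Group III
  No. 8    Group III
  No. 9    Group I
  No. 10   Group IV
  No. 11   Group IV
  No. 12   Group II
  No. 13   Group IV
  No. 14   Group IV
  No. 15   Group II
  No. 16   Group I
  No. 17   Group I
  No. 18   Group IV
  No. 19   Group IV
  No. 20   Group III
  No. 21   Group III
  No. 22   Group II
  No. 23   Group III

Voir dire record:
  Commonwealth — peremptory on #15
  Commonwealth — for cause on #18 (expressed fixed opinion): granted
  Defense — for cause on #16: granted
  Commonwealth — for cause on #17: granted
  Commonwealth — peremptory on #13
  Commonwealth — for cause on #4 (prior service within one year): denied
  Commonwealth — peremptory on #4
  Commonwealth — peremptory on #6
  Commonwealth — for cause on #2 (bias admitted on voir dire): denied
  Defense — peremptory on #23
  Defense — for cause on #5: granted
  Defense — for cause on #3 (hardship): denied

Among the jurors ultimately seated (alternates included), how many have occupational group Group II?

1

Removed: #4, #5, #6, #13, #15, #16, #17, #18, #23.
Seated (8 incl. alternates): #1, #2, #3, #7, #8, #9, #10, #11.
Of those, in Group II: #3 → 1.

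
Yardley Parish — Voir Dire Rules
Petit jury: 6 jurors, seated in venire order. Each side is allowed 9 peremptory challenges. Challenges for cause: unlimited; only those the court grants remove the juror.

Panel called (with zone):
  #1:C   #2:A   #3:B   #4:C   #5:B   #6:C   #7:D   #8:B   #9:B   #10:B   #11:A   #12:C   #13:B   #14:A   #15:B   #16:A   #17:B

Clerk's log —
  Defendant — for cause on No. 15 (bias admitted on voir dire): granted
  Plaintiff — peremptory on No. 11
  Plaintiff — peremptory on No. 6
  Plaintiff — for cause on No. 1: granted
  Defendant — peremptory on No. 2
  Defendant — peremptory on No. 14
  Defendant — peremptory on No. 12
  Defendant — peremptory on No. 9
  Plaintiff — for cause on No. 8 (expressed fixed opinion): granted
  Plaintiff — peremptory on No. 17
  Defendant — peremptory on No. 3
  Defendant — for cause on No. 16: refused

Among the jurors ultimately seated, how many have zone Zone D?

Removed: #1, #2, #3, #6, #8, #9, #11, #12, #14, #15, #17.
Seated jurors 1–6: #4, #5, #7, #10, #13, #16.
Of those, in Zone D: #7 → 1.

1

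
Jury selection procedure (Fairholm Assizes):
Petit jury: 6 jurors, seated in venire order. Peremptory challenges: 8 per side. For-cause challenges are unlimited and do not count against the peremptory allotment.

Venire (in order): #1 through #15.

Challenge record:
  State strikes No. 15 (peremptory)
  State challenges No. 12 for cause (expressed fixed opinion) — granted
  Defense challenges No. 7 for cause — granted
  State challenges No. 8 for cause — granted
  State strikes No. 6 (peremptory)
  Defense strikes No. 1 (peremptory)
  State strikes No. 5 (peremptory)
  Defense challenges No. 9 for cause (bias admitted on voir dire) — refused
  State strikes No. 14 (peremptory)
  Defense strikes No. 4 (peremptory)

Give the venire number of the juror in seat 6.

Removed: #1, #4, #5, #6, #7, #8, #12, #14, #15. (#9 stays — for-cause denied.)
Filling seats in venire order through position 6: #2, #3, #9, #10, #11, #13.
So seat 6 is #13.

13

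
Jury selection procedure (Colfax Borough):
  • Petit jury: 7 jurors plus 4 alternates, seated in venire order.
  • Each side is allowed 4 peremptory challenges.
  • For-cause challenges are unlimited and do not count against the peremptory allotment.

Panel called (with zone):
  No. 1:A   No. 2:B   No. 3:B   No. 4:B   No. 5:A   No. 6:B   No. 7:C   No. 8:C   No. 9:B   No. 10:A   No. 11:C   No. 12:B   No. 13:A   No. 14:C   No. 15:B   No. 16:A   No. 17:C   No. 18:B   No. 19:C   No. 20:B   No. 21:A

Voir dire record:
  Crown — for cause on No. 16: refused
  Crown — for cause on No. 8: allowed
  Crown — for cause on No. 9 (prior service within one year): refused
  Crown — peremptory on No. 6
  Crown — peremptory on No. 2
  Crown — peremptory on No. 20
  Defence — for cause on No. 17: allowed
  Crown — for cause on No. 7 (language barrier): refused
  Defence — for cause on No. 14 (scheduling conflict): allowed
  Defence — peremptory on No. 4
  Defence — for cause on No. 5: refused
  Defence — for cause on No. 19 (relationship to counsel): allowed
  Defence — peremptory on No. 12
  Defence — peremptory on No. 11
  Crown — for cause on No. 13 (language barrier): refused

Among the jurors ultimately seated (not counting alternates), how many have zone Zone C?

1

Removed: #2, #4, #6, #8, #11, #12, #14, #17, #19, #20.
Seated jurors 1–7: #1, #3, #5, #7, #9, #10, #13 (alternates #15, #16, #18, #21 not counted).
Of those, in Zone C: #7 → 1.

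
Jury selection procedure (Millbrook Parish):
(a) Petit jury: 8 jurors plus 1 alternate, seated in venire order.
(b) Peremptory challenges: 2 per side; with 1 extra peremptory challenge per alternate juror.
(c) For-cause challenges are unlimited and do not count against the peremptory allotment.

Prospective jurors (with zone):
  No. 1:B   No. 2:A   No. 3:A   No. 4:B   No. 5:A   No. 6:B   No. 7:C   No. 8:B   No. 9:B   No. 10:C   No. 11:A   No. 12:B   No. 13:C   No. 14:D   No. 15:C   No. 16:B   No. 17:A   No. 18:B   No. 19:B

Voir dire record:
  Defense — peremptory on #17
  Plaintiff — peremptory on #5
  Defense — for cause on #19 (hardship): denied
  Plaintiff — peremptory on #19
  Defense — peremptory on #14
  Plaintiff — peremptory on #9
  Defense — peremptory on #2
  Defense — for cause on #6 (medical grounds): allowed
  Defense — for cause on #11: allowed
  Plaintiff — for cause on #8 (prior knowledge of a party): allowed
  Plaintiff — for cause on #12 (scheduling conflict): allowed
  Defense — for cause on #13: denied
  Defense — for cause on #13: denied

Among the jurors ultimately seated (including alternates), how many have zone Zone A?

1

Removed: #2, #5, #6, #8, #9, #11, #12, #14, #17, #19.
Seated (9 incl. alternates): #1, #3, #4, #7, #10, #13, #15, #16, #18.
Of those, in Zone A: #3 → 1.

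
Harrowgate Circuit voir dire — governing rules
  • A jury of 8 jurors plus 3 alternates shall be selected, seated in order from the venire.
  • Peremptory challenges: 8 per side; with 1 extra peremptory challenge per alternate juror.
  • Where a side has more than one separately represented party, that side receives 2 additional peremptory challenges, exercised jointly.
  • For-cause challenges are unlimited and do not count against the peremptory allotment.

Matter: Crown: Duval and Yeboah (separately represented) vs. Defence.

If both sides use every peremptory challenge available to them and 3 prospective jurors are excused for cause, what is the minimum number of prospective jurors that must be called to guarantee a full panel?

38

Seats to fill: 8 + 3 alternates = 11.
Peremptories — Crown: 8 + 1×3 + 2 = 13; Defence: 8 + 1×3 = 11; total 24.
For-cause removals: 3.
Minimum venire: 11 + 24 + 3 = 38.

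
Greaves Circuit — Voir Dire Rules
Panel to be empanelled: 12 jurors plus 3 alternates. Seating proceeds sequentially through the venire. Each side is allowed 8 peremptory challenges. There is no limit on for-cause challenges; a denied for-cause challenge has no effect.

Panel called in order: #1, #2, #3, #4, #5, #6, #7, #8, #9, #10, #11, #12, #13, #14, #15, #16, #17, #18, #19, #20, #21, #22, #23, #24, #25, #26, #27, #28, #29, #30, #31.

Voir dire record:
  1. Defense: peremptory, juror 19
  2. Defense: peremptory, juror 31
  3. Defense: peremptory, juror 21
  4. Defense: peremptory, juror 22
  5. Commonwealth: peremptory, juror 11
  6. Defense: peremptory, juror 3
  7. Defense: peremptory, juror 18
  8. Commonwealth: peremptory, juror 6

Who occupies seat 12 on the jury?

Removed: #3, #6, #11, #18, #19, #21, #22, #31.
Seating in order: seats 1–12 → #1, #2, #4, #5, #7, #8, #9, #10, #12, #13, #14, #15; alternates → #16, #17, #20.
So seat 12 is #15.

15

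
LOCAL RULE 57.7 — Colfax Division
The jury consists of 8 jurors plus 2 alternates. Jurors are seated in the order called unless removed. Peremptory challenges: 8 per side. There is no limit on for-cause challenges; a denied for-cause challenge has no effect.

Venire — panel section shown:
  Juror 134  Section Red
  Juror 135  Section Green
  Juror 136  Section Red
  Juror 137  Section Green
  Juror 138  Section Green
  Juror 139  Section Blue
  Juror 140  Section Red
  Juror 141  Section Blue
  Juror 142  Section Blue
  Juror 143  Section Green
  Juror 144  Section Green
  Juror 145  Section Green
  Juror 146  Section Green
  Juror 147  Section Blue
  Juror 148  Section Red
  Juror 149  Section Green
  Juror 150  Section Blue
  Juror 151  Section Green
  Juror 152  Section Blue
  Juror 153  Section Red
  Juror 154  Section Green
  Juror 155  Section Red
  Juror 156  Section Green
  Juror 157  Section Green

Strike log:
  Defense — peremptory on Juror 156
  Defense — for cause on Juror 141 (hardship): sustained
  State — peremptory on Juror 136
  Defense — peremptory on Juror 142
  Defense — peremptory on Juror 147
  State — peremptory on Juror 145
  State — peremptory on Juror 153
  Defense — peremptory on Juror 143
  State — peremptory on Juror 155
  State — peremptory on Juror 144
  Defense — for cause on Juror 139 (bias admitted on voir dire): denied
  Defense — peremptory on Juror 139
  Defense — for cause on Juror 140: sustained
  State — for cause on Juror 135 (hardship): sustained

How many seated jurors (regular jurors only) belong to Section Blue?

Removed: #135, #136, #139, #140, #141, #142, #143, #144, #145, #147, #153, #155, #156.
Seated jurors 1–8: #134, #137, #138, #146, #148, #149, #150, #151 (alternates #152, #154 not counted).
Of those, in Section Blue: #150 → 1.

1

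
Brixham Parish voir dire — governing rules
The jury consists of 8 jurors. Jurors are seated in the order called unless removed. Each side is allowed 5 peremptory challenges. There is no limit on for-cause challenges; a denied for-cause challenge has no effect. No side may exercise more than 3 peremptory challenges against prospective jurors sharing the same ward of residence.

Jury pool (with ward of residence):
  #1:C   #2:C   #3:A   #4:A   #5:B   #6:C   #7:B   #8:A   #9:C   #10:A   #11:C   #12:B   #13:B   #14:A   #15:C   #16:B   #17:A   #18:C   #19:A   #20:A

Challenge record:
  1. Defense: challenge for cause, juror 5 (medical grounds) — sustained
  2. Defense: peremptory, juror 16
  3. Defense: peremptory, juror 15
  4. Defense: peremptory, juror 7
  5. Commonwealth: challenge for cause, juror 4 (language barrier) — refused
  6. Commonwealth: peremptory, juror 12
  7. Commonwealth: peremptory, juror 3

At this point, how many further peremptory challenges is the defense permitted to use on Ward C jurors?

2

Defense peremptories so far: #16, #15, #7 — 3 of 5 used, 2 left overall.
Against Ward C: #15 — 1 used; per-ward cap 3 leaves 2.
Binding limit: min(2, 2) = 2.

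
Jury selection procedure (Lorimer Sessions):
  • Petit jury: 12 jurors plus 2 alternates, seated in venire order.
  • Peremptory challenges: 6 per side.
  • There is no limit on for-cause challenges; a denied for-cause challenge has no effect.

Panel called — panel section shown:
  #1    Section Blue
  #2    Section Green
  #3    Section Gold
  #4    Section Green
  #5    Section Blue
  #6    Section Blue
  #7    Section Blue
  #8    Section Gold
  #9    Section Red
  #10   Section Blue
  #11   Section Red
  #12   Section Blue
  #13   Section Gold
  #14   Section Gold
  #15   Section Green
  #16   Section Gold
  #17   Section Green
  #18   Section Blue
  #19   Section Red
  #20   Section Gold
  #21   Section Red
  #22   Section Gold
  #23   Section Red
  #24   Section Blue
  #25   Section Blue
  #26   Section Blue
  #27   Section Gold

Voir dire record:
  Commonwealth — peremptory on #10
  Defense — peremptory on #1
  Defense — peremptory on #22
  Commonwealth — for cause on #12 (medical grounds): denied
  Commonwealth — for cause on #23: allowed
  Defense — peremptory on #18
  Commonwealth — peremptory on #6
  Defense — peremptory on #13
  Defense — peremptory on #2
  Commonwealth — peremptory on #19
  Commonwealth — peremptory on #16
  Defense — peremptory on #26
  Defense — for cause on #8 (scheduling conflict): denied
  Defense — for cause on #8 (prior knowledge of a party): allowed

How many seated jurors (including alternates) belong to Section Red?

3

Removed: #1, #2, #6, #8, #10, #13, #16, #18, #19, #22, #23, #26.
Seated (14 incl. alternates): #3, #4, #5, #7, #9, #11, #12, #14, #15, #17, #20, #21, #24, #25.
Of those, in Section Red: #9, #11, #21 → 3.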